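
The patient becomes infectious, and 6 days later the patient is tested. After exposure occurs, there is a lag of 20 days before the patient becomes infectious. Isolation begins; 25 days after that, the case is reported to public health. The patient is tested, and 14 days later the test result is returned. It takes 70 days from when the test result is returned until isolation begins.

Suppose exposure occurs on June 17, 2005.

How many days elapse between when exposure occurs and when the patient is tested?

26 days

Causal path: exposure occurs → the patient becomes infectious → the patient is tested.
Total delay along the path: 20 + 6 = 26 days.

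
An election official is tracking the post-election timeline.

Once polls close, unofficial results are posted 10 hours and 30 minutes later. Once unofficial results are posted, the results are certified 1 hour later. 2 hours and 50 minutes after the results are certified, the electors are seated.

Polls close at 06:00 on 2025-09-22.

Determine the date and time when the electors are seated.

20:20 on 2025-09-22

Polls close: 06:00 Sep 22, 2025.
Unofficial results are posted: 06:00 Sep 22, 2025 + 10h30m = 16:30 Sep 22, 2025.
The results are certified: 16:30 Sep 22, 2025 + 1h = 17:30 Sep 22, 2025.
The electors are seated: 17:30 Sep 22, 2025 + 2h50m = 20:20 Sep 22, 2025.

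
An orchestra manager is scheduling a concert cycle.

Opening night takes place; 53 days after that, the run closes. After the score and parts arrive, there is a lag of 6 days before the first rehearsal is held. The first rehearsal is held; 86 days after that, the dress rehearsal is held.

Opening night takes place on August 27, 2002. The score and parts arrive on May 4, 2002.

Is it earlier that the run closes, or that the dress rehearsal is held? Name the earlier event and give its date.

Opening night takes place: Aug 27, 2002.
The run closes: Aug 27, 2002 + 53 days = Oct 19, 2002.
The score and parts arrive: May 4, 2002.
The first rehearsal is held: May 4, 2002 + 6 days = May 10, 2002.
The dress rehearsal is held: May 10, 2002 + 86 days = Aug 4, 2002.
Comparing: the run closes on Oct 19, 2002 vs the dress rehearsal is held on Aug 4, 2002. Earlier: the dress rehearsal is held.

The dress rehearsal is held — August 4, 2002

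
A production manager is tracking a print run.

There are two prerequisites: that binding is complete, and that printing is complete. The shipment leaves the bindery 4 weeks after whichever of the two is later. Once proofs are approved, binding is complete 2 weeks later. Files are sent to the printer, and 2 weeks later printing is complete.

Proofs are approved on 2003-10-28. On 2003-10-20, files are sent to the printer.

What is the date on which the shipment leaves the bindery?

2003-12-09

Proofs are approved: Oct 28, 2003.
Binding is complete: Oct 28, 2003 + 2 weeks = Nov 11, 2003.
Files are sent to the printer: Oct 20, 2003.
Printing is complete: Oct 20, 2003 + 2 weeks = Nov 3, 2003.
Both prerequisites met — binding is complete (Nov 11, 2003), printing is complete (Nov 3, 2003); the later is Nov 11, 2003.
The shipment leaves the bindery: Nov 11, 2003 + 4 weeks = Dec 9, 2003.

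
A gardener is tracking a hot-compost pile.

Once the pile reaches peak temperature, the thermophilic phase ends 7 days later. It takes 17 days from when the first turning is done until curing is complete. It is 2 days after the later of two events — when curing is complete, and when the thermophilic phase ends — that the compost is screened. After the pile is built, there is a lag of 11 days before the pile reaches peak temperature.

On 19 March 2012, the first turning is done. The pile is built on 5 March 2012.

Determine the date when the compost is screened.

7 April 2012

The first turning is done: Mar 19, 2012.
Curing is complete: Mar 19, 2012 + 17 days = Apr 5, 2012.
The pile is built: Mar 5, 2012.
The pile reaches peak temperature: Mar 5, 2012 + 11 days = Mar 16, 2012.
The thermophilic phase ends: Mar 16, 2012 + 7 days = Mar 23, 2012.
Both prerequisites met — curing is complete (Apr 5, 2012), the thermophilic phase ends (Mar 23, 2012); the later is Apr 5, 2012.
The compost is screened: Apr 5, 2012 + 2 days = Apr 7, 2012.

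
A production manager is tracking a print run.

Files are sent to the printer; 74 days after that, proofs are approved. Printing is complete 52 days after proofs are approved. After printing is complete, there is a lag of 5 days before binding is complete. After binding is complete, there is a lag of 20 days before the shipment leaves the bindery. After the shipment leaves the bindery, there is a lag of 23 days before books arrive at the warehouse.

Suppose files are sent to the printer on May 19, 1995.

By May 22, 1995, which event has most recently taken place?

Files are sent to the printer

Files are sent to the printer: May 19, 1995.
Proofs are approved: May 19, 1995 + 74 days = Aug 1, 1995.
Printing is complete: Aug 1, 1995 + 52 days = Sep 22, 1995.
Binding is complete: Sep 22, 1995 + 5 days = Sep 27, 1995.
The shipment leaves the bindery: Sep 27, 1995 + 20 days = Oct 17, 1995.
Books arrive at the warehouse: Oct 17, 1995 + 23 days = Nov 9, 1995.
May 22, 1995 falls between when files are sent to the printer (May 19, 1995) and when proofs are approved (Aug 1, 1995).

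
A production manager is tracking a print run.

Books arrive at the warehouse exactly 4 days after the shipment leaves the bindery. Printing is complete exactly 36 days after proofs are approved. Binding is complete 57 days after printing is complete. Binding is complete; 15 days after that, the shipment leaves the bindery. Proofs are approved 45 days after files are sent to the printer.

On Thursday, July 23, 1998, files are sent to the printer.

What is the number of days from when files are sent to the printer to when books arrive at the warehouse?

157 days

Causal path: files are sent to the printer → proofs are approved → printing is complete → binding is complete → the shipment leaves the bindery → books arrive at the warehouse.
Total delay along the path: 45 + 36 + 57 + 15 + 4 = 157 days.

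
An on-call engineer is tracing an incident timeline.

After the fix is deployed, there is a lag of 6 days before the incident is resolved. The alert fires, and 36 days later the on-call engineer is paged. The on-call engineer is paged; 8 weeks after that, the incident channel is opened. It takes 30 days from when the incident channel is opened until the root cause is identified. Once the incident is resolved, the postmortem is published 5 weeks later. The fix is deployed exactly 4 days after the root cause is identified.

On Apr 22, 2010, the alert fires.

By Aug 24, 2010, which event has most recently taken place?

The root cause is identified

The alert fires: Apr 22, 2010.
The on-call engineer is paged: Apr 22, 2010 + 36 days = May 28, 2010.
The incident channel is opened: May 28, 2010 + 8 weeks = Jul 23, 2010.
The root cause is identified: Jul 23, 2010 + 30 days = Aug 22, 2010.
The fix is deployed: Aug 22, 2010 + 4 days = Aug 26, 2010.
The incident is resolved: Aug 26, 2010 + 6 days = Sep 1, 2010.
The postmortem is published: Sep 1, 2010 + 5 weeks = Oct 6, 2010.
Aug 24, 2010 falls between when the root cause is identified (Aug 22, 2010) and when the fix is deployed (Aug 26, 2010).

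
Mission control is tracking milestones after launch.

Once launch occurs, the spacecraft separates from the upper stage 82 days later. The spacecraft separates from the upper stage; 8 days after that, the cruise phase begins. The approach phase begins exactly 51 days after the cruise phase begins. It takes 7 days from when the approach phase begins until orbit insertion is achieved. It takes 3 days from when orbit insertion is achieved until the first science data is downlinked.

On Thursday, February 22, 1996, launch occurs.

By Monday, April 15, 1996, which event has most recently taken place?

Launch occurs

Launch occurs: Feb 22, 1996.
The spacecraft separates from the upper stage: Feb 22, 1996 + 82 days = May 14, 1996.
The cruise phase begins: May 14, 1996 + 8 days = May 22, 1996.
The approach phase begins: May 22, 1996 + 51 days = Jul 12, 1996.
Orbit insertion is achieved: Jul 12, 1996 + 7 days = Jul 19, 1996.
The first science data is downlinked: Jul 19, 1996 + 3 days = Jul 22, 1996.
Apr 15, 1996 falls between when launch occurs (Feb 22, 1996) and when the spacecraft separates from the upper stage (May 14, 1996).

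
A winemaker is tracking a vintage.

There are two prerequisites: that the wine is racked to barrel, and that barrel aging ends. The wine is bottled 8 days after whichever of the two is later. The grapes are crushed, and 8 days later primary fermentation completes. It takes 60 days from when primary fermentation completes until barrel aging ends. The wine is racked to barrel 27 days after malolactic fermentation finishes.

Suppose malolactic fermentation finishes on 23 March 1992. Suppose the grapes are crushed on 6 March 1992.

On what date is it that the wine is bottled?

Malolactic fermentation finishes: Mar 23, 1992.
The wine is racked to barrel: Mar 23, 1992 + 27 days = Apr 19, 1992.
The grapes are crushed: Mar 6, 1992.
Primary fermentation completes: Mar 6, 1992 + 8 days = Mar 14, 1992.
Barrel aging ends: Mar 14, 1992 + 60 days = May 13, 1992.
Both prerequisites met — the wine is racked to barrel (Apr 19, 1992), barrel aging ends (May 13, 1992); the later is May 13, 1992.
The wine is bottled: May 13, 1992 + 8 days = May 21, 1992.

21 May 1992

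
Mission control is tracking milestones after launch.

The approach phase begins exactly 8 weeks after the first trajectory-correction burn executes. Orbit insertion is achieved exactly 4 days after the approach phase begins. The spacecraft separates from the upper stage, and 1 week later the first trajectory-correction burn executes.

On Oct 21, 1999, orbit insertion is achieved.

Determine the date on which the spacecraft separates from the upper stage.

Orbit insertion is achieved: Oct 21, 1999.
The approach phase begins: Oct 21, 1999 − 4 days = Oct 17, 1999.
The first trajectory-correction burn executes: Oct 17, 1999 − 8 weeks = Aug 22, 1999.
The spacecraft separates from the upper stage: Aug 22, 1999 − 1 week = Aug 15, 1999.

Aug 15, 1999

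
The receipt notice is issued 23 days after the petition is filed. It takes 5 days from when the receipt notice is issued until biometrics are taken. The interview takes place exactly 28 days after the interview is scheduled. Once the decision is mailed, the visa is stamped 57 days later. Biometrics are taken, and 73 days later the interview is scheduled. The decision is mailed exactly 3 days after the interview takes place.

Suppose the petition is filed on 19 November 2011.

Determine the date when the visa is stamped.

The petition is filed: Nov 19, 2011.
The receipt notice is issued: Nov 19, 2011 + 23 days = Dec 12, 2011.
Biometrics are taken: Dec 12, 2011 + 5 days = Dec 17, 2011.
The interview is scheduled: Dec 17, 2011 + 73 days = Feb 28, 2012.
The interview takes place: Feb 28, 2012 + 28 days = Mar 27, 2012.
The decision is mailed: Mar 27, 2012 + 3 days = Mar 30, 2012.
The visa is stamped: Mar 30, 2012 + 57 days = May 26, 2012.

26 May 2012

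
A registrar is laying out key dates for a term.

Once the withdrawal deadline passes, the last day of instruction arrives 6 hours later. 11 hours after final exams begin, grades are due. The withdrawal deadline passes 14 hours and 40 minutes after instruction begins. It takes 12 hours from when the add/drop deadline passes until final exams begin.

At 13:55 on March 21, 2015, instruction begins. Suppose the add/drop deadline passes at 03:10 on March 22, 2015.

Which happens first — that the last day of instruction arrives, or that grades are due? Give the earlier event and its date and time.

The last day of instruction arrives — 10:35 on March 22, 2015

Instruction begins: 13:55 Mar 21, 2015.
The withdrawal deadline passes: 13:55 Mar 21, 2015 + 14h40m = 04:35 Mar 22, 2015.
The last day of instruction arrives: 04:35 Mar 22, 2015 + 6h = 10:35 Mar 22, 2015.
The add/drop deadline passes: 03:10 Mar 22, 2015.
Final exams begin: 03:10 Mar 22, 2015 + 12h = 15:10 Mar 22, 2015.
Grades are due: 15:10 Mar 22, 2015 + 11h = 02:10 Mar 23, 2015.
Comparing: the last day of instruction arrives at 10:35 Mar 22, 2015 vs grades are due at 02:10 Mar 23, 2015. Earlier: the last day of instruction arrives.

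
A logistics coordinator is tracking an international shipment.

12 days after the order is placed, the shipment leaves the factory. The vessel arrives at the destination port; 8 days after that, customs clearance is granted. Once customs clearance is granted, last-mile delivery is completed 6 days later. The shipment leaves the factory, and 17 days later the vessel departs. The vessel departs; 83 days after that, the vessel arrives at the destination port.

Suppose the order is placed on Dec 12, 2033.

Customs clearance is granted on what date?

The order is placed: Dec 12, 2033.
The shipment leaves the factory: Dec 12, 2033 + 12 days = Dec 24, 2033.
The vessel departs: Dec 24, 2033 + 17 days = Jan 10, 2034.
The vessel arrives at the destination port: Jan 10, 2034 + 83 days = Apr 3, 2034.
Customs clearance is granted: Apr 3, 2034 + 8 days = Apr 11, 2034.

Apr 11, 2034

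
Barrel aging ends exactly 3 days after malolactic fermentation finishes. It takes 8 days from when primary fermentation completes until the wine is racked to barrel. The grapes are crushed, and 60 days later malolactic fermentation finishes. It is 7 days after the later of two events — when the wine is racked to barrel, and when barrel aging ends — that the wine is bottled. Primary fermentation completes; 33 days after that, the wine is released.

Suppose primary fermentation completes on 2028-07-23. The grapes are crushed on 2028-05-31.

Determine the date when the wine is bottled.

Primary fermentation completes: Jul 23, 2028.
The wine is racked to barrel: Jul 23, 2028 + 8 days = Jul 31, 2028.
The grapes are crushed: May 31, 2028.
Malolactic fermentation finishes: May 31, 2028 + 60 days = Jul 30, 2028.
Barrel aging ends: Jul 30, 2028 + 3 days = Aug 2, 2028.
Both prerequisites met — the wine is racked to barrel (Jul 31, 2028), barrel aging ends (Aug 2, 2028); the later is Aug 2, 2028.
The wine is bottled: Aug 2, 2028 + 7 days = Aug 9, 2028.

2028-08-09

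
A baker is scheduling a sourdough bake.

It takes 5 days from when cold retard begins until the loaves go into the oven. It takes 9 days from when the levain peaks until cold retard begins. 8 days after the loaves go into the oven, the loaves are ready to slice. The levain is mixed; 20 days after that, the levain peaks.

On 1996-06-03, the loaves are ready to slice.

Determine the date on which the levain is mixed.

1996-04-22

The loaves are ready to slice: Jun 3, 1996.
The loaves go into the oven: Jun 3, 1996 − 8 days = May 26, 1996.
Cold retard begins: May 26, 1996 − 5 days = May 21, 1996.
The levain peaks: May 21, 1996 − 9 days = May 12, 1996.
The levain is mixed: May 12, 1996 − 20 days = Apr 22, 1996.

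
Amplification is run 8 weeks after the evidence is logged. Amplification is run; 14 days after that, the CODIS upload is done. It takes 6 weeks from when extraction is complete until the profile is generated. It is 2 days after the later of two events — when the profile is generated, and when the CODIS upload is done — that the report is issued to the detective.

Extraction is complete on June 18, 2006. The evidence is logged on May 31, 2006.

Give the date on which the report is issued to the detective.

August 11, 2006

Extraction is complete: Jun 18, 2006.
The profile is generated: Jun 18, 2006 + 6 weeks = Jul 30, 2006.
The evidence is logged: May 31, 2006.
Amplification is run: May 31, 2006 + 8 weeks = Jul 26, 2006.
The CODIS upload is done: Jul 26, 2006 + 14 days = Aug 9, 2006.
Both prerequisites met — the profile is generated (Jul 30, 2006), the CODIS upload is done (Aug 9, 2006); the later is Aug 9, 2006.
The report is issued to the detective: Aug 9, 2006 + 2 days = Aug 11, 2006.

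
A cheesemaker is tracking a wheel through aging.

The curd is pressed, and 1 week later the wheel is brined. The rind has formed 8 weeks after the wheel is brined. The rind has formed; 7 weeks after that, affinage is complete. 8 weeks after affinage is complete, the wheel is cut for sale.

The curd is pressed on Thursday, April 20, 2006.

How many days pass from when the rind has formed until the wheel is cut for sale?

105 days

Causal path: the rind has formed → affinage is complete → the wheel is cut for sale.
Total delay along the path: 7 + 8 weeks = 15 weeks = 105 days.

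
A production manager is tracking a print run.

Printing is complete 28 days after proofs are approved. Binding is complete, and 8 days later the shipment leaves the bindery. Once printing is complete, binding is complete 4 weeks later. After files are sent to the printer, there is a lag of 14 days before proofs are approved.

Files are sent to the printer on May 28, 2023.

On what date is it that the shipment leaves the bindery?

Aug 14, 2023

Files are sent to the printer: May 28, 2023.
Proofs are approved: May 28, 2023 + 14 days = Jun 11, 2023.
Printing is complete: Jun 11, 2023 + 28 days = Jul 9, 2023.
Binding is complete: Jul 9, 2023 + 4 weeks = Aug 6, 2023.
The shipment leaves the bindery: Aug 6, 2023 + 8 days = Aug 14, 2023.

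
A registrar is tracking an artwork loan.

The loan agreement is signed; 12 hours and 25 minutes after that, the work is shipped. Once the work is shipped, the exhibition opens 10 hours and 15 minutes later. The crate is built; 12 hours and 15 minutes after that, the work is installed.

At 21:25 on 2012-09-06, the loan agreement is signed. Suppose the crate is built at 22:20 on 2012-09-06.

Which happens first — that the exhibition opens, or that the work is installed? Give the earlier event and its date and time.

The work is installed — 10:35 on 2012-09-07

The loan agreement is signed: 21:25 Sep 6, 2012.
The work is shipped: 21:25 Sep 6, 2012 + 12h25m = 09:50 Sep 7, 2012.
The exhibition opens: 09:50 Sep 7, 2012 + 10h15m = 20:05 Sep 7, 2012.
The crate is built: 22:20 Sep 6, 2012.
The work is installed: 22:20 Sep 6, 2012 + 12h15m = 10:35 Sep 7, 2012.
Comparing: the exhibition opens at 20:05 Sep 7, 2012 vs the work is installed at 10:35 Sep 7, 2012. Earlier: the work is installed.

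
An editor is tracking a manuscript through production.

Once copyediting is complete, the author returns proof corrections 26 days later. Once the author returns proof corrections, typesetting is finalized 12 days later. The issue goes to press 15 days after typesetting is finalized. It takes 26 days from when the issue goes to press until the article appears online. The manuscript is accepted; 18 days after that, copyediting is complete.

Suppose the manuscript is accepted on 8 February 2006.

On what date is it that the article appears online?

16 May 2006

The manuscript is accepted: Feb 8, 2006.
Copyediting is complete: Feb 8, 2006 + 18 days = Feb 26, 2006.
The author returns proof corrections: Feb 26, 2006 + 26 days = Mar 24, 2006.
Typesetting is finalized: Mar 24, 2006 + 12 days = Apr 5, 2006.
The issue goes to press: Apr 5, 2006 + 15 days = Apr 20, 2006.
The article appears online: Apr 20, 2006 + 26 days = May 16, 2006.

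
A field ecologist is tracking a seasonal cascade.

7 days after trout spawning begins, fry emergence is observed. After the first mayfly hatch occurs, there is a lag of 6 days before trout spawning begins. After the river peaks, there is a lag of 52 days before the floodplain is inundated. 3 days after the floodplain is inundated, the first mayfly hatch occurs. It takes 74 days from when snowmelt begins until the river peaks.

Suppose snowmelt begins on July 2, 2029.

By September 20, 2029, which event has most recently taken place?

Snowmelt begins: Jul 2, 2029.
The river peaks: Jul 2, 2029 + 74 days = Sep 14, 2029.
The floodplain is inundated: Sep 14, 2029 + 52 days = Nov 5, 2029.
The first mayfly hatch occurs: Nov 5, 2029 + 3 days = Nov 8, 2029.
Trout spawning begins: Nov 8, 2029 + 6 days = Nov 14, 2029.
Fry emergence is observed: Nov 14, 2029 + 7 days = Nov 21, 2029.
Sep 20, 2029 falls between when the river peaks (Sep 14, 2029) and when the floodplain is inundated (Nov 5, 2029).

The river peaks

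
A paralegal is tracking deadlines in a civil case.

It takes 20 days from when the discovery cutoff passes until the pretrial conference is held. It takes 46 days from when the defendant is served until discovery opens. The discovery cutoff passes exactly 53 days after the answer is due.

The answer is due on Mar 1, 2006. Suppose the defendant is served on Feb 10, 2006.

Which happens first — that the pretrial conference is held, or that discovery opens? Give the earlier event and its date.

Discovery opens — Mar 28, 2006

The answer is due: Mar 1, 2006.
The discovery cutoff passes: Mar 1, 2006 + 53 days = Apr 23, 2006.
The pretrial conference is held: Apr 23, 2006 + 20 days = May 13, 2006.
The defendant is served: Feb 10, 2006.
Discovery opens: Feb 10, 2006 + 46 days = Mar 28, 2006.
Comparing: the pretrial conference is held on May 13, 2006 vs discovery opens on Mar 28, 2006. Earlier: discovery opens.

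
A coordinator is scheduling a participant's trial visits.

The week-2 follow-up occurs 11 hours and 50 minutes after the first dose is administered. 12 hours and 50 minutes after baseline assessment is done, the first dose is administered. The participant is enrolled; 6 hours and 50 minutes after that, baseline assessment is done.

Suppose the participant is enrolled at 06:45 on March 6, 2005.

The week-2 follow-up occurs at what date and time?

The participant is enrolled: 06:45 Mar 6, 2005.
Baseline assessment is done: 06:45 Mar 6, 2005 + 6h50m = 13:35 Mar 6, 2005.
The first dose is administered: 13:35 Mar 6, 2005 + 12h50m = 02:25 Mar 7, 2005.
The week-2 follow-up occurs: 02:25 Mar 7, 2005 + 11h50m = 14:15 Mar 7, 2005.

14:15 on March 7, 2005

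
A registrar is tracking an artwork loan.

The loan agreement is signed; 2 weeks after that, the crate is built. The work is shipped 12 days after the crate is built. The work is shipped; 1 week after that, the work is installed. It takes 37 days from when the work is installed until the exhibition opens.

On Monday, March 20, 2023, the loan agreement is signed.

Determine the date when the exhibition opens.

The loan agreement is signed: Mar 20, 2023.
The crate is built: Mar 20, 2023 + 2 weeks = Apr 3, 2023.
The work is shipped: Apr 3, 2023 + 12 days = Apr 15, 2023.
The work is installed: Apr 15, 2023 + 1 week = Apr 22, 2023.
The exhibition opens: Apr 22, 2023 + 37 days = May 29, 2023.

Monday, May 29, 2023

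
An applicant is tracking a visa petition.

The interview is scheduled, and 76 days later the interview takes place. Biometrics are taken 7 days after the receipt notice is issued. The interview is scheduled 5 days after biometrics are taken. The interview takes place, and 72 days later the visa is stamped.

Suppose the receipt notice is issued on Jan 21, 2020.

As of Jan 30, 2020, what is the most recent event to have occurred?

The receipt notice is issued: Jan 21, 2020.
Biometrics are taken: Jan 21, 2020 + 7 days = Jan 28, 2020.
The interview is scheduled: Jan 28, 2020 + 5 days = Feb 2, 2020.
The interview takes place: Feb 2, 2020 + 76 days = Apr 18, 2020.
The visa is stamped: Apr 18, 2020 + 72 days = Jun 29, 2020.
Jan 30, 2020 falls between when biometrics are taken (Jan 28, 2020) and when the interview is scheduled (Feb 2, 2020).

Biometrics are taken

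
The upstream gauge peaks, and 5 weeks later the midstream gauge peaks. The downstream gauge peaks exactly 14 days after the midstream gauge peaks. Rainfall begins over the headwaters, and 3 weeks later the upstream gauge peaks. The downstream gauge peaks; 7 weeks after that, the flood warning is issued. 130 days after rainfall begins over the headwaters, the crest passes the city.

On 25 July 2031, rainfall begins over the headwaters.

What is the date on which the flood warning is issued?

Rainfall begins over the headwaters: Jul 25, 2031.
The upstream gauge peaks: Jul 25, 2031 + 3 weeks = Aug 15, 2031.
The midstream gauge peaks: Aug 15, 2031 + 5 weeks = Sep 19, 2031.
The downstream gauge peaks: Sep 19, 2031 + 14 days = Oct 3, 2031.
The flood warning is issued: Oct 3, 2031 + 7 weeks = Nov 21, 2031.

21 November 2031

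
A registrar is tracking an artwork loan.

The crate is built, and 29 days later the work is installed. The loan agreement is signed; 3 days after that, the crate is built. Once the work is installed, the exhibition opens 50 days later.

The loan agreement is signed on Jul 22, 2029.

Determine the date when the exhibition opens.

Oct 12, 2029

The loan agreement is signed: Jul 22, 2029.
The crate is built: Jul 22, 2029 + 3 days = Jul 25, 2029.
The work is installed: Jul 25, 2029 + 29 days = Aug 23, 2029.
The exhibition opens: Aug 23, 2029 + 50 days = Oct 12, 2029.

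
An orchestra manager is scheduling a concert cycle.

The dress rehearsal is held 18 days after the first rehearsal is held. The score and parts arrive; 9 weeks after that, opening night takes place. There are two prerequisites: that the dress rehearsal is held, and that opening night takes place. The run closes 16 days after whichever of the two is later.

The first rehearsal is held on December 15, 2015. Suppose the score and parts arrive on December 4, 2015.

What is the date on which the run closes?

February 21, 2016

The first rehearsal is held: Dec 15, 2015.
The dress rehearsal is held: Dec 15, 2015 + 18 days = Jan 2, 2016.
The score and parts arrive: Dec 4, 2015.
Opening night takes place: Dec 4, 2015 + 9 weeks = Feb 5, 2016.
Both prerequisites met — the dress rehearsal is held (Jan 2, 2016), opening night takes place (Feb 5, 2016); the later is Feb 5, 2016.
The run closes: Feb 5, 2016 + 16 days = Feb 21, 2016.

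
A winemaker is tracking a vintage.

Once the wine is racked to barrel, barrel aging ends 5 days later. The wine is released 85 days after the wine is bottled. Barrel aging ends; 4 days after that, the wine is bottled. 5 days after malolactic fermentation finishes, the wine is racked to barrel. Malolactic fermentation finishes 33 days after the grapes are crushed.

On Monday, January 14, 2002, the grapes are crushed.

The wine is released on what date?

Sunday, May 26, 2002

The grapes are crushed: Jan 14, 2002.
Malolactic fermentation finishes: Jan 14, 2002 + 33 days = Feb 16, 2002.
The wine is racked to barrel: Feb 16, 2002 + 5 days = Feb 21, 2002.
Barrel aging ends: Feb 21, 2002 + 5 days = Feb 26, 2002.
The wine is bottled: Feb 26, 2002 + 4 days = Mar 2, 2002.
The wine is released: Mar 2, 2002 + 85 days = May 26, 2002.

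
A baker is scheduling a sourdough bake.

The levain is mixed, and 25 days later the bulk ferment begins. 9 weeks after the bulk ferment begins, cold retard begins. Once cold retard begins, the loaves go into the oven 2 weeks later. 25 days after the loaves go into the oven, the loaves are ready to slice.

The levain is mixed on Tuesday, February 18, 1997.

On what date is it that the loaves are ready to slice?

Wednesday, June 25, 1997

The levain is mixed: Feb 18, 1997.
The bulk ferment begins: Feb 18, 1997 + 25 days = Mar 15, 1997.
Cold retard begins: Mar 15, 1997 + 9 weeks = May 17, 1997.
The loaves go into the oven: May 17, 1997 + 2 weeks = May 31, 1997.
The loaves are ready to slice: May 31, 1997 + 25 days = Jun 25, 1997.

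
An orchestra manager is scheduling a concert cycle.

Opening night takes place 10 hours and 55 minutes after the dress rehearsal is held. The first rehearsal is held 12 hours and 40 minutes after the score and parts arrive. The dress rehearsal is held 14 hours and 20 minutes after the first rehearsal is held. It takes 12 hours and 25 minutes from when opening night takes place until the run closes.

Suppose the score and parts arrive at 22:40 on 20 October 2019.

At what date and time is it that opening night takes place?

The score and parts arrive: 22:40 Oct 20, 2019.
The first rehearsal is held: 22:40 Oct 20, 2019 + 12h40m = 11:20 Oct 21, 2019.
The dress rehearsal is held: 11:20 Oct 21, 2019 + 14h20m = 01:40 Oct 22, 2019.
Opening night takes place: 01:40 Oct 22, 2019 + 10h55m = 12:35 Oct 22, 2019.

12:35 on 22 October 2019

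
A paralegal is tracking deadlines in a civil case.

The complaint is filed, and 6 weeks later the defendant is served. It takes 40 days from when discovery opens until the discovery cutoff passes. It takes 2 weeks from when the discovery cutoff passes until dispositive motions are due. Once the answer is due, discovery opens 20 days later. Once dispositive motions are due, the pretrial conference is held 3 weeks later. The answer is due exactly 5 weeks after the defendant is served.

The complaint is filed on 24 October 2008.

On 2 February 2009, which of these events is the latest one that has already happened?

The complaint is filed: Oct 24, 2008.
The defendant is served: Oct 24, 2008 + 6 weeks = Dec 5, 2008.
The answer is due: Dec 5, 2008 + 5 weeks = Jan 9, 2009.
Discovery opens: Jan 9, 2009 + 20 days = Jan 29, 2009.
The discovery cutoff passes: Jan 29, 2009 + 40 days = Mar 10, 2009.
Dispositive motions are due: Mar 10, 2009 + 2 weeks = Mar 24, 2009.
The pretrial conference is held: Mar 24, 2009 + 3 weeks = Apr 14, 2009.
Feb 2, 2009 falls between when discovery opens (Jan 29, 2009) and when the discovery cutoff passes (Mar 10, 2009).

Discovery opens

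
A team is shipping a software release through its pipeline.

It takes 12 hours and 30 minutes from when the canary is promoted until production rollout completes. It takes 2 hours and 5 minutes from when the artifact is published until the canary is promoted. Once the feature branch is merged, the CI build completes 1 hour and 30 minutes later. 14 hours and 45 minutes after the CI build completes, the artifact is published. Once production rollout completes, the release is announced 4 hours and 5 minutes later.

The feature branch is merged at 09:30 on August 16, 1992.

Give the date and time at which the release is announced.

20:25 on August 17, 1992

The feature branch is merged: 09:30 Aug 16, 1992.
The CI build completes: 09:30 Aug 16, 1992 + 1h30m = 11:00 Aug 16, 1992.
The artifact is published: 11:00 Aug 16, 1992 + 14h45m = 01:45 Aug 17, 1992.
The canary is promoted: 01:45 Aug 17, 1992 + 2h05m = 03:50 Aug 17, 1992.
Production rollout completes: 03:50 Aug 17, 1992 + 12h30m = 16:20 Aug 17, 1992.
The release is announced: 16:20 Aug 17, 1992 + 4h05m = 20:25 Aug 17, 1992.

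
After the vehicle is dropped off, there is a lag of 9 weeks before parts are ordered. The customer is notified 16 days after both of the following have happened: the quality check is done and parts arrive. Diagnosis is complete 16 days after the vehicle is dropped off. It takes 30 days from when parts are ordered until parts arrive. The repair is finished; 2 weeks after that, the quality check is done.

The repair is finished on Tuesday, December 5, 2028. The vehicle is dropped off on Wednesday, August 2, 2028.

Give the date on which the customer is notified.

Thursday, January 4, 2029

The repair is finished: Dec 5, 2028.
The quality check is done: Dec 5, 2028 + 2 weeks = Dec 19, 2028.
The vehicle is dropped off: Aug 2, 2028.
Parts are ordered: Aug 2, 2028 + 9 weeks = Oct 4, 2028.
Parts arrive: Oct 4, 2028 + 30 days = Nov 3, 2028.
Both prerequisites met — the quality check is done (Dec 19, 2028), parts arrive (Nov 3, 2028); the later is Dec 19, 2028.
The customer is notified: Dec 19, 2028 + 16 days = Jan 4, 2029.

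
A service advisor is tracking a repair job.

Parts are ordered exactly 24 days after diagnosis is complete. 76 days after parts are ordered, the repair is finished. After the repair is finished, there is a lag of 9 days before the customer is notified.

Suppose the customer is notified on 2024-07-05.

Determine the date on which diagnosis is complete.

The customer is notified: Jul 5, 2024.
The repair is finished: Jul 5, 2024 − 9 days = Jun 26, 2024.
Parts are ordered: Jun 26, 2024 − 76 days = Apr 11, 2024.
Diagnosis is complete: Apr 11, 2024 − 24 days = Mar 18, 2024.

2024-03-18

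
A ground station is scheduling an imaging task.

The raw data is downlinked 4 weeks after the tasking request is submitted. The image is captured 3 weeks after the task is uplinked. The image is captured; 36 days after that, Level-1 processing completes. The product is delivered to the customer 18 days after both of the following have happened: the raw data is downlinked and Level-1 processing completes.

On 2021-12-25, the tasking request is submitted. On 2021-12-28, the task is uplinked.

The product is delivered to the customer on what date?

2022-03-13

The tasking request is submitted: Dec 25, 2021.
The raw data is downlinked: Dec 25, 2021 + 4 weeks = Jan 22, 2022.
The task is uplinked: Dec 28, 2021.
The image is captured: Dec 28, 2021 + 3 weeks = Jan 18, 2022.
Level-1 processing completes: Jan 18, 2022 + 36 days = Feb 23, 2022.
Both prerequisites met — the raw data is downlinked (Jan 22, 2022), Level-1 processing completes (Feb 23, 2022); the later is Feb 23, 2022.
The product is delivered to the customer: Feb 23, 2022 + 18 days = Mar 13, 2022.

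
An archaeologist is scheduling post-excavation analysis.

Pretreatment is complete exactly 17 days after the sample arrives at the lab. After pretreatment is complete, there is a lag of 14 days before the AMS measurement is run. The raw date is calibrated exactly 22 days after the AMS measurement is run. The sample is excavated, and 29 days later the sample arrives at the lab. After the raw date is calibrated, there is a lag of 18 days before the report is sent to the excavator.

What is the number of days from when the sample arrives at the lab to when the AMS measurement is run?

31 days

Causal path: the sample arrives at the lab → pretreatment is complete → the AMS measurement is run.
Total delay along the path: 17 + 14 = 31 days.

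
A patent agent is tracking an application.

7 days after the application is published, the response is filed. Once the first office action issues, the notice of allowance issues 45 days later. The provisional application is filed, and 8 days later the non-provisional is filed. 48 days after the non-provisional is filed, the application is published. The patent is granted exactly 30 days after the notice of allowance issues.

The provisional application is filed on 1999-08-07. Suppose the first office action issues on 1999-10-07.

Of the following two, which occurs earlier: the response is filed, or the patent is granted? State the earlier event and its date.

The response is filed — 1999-10-09

The provisional application is filed: Aug 7, 1999.
The non-provisional is filed: Aug 7, 1999 + 8 days = Aug 15, 1999.
The application is published: Aug 15, 1999 + 48 days = Oct 2, 1999.
The response is filed: Oct 2, 1999 + 7 days = Oct 9, 1999.
The first office action issues: Oct 7, 1999.
The notice of allowance issues: Oct 7, 1999 + 45 days = Nov 21, 1999.
The patent is granted: Nov 21, 1999 + 30 days = Dec 21, 1999.
Comparing: the response is filed on Oct 9, 1999 vs the patent is granted on Dec 21, 1999. Earlier: the response is filed.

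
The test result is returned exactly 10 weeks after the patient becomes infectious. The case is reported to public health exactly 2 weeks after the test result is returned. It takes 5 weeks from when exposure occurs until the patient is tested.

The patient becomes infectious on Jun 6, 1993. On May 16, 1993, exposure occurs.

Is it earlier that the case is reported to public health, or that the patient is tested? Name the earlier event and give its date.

The patient is tested — Jun 20, 1993

The patient becomes infectious: Jun 6, 1993.
The test result is returned: Jun 6, 1993 + 10 weeks = Aug 15, 1993.
The case is reported to public health: Aug 15, 1993 + 2 weeks = Aug 29, 1993.
Exposure occurs: May 16, 1993.
The patient is tested: May 16, 1993 + 5 weeks = Jun 20, 1993.
Comparing: the case is reported to public health on Aug 29, 1993 vs the patient is tested on Jun 20, 1993. Earlier: the patient is tested.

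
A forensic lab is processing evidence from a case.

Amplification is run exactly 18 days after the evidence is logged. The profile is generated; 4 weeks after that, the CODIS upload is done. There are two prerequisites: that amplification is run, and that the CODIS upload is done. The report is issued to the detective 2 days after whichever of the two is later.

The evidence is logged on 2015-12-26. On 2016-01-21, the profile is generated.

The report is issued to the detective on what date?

The evidence is logged: Dec 26, 2015.
Amplification is run: Dec 26, 2015 + 18 days = Jan 13, 2016.
The profile is generated: Jan 21, 2016.
The CODIS upload is done: Jan 21, 2016 + 4 weeks = Feb 18, 2016.
Both prerequisites met — amplification is run (Jan 13, 2016), the CODIS upload is done (Feb 18, 2016); the later is Feb 18, 2016.
The report is issued to the detective: Feb 18, 2016 + 2 days = Feb 20, 2016.

2016-02-20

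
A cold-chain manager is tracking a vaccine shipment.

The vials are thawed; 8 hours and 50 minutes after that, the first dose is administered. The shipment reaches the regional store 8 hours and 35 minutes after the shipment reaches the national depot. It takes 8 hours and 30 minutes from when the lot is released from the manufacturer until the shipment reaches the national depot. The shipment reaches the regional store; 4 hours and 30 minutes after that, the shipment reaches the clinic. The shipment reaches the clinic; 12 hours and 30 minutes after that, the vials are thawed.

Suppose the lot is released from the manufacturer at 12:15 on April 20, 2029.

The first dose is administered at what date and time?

07:10 on April 22, 2029

The lot is released from the manufacturer: 12:15 Apr 20, 2029.
The shipment reaches the national depot: 12:15 Apr 20, 2029 + 8h30m = 20:45 Apr 20, 2029.
The shipment reaches the regional store: 20:45 Apr 20, 2029 + 8h35m = 05:20 Apr 21, 2029.
The shipment reaches the clinic: 05:20 Apr 21, 2029 + 4h30m = 09:50 Apr 21, 2029.
The vials are thawed: 09:50 Apr 21, 2029 + 12h30m = 22:20 Apr 21, 2029.
The first dose is administered: 22:20 Apr 21, 2029 + 8h50m = 07:10 Apr 22, 2029.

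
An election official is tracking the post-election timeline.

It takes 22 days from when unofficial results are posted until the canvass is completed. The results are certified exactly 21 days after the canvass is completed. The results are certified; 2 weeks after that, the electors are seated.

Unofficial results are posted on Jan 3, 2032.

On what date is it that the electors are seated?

Unofficial results are posted: Jan 3, 2032.
The canvass is completed: Jan 3, 2032 + 22 days = Jan 25, 2032.
The results are certified: Jan 25, 2032 + 21 days = Feb 15, 2032.
The electors are seated: Feb 15, 2032 + 2 weeks = Feb 29, 2032.

Feb 29, 2032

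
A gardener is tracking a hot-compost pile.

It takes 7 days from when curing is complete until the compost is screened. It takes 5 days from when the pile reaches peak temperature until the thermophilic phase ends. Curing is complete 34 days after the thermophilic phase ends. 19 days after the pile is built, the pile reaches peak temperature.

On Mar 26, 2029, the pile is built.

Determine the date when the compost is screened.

May 30, 2029

The pile is built: Mar 26, 2029.
The pile reaches peak temperature: Mar 26, 2029 + 19 days = Apr 14, 2029.
The thermophilic phase ends: Apr 14, 2029 + 5 days = Apr 19, 2029.
Curing is complete: Apr 19, 2029 + 34 days = May 23, 2029.
The compost is screened: May 23, 2029 + 7 days = May 30, 2029.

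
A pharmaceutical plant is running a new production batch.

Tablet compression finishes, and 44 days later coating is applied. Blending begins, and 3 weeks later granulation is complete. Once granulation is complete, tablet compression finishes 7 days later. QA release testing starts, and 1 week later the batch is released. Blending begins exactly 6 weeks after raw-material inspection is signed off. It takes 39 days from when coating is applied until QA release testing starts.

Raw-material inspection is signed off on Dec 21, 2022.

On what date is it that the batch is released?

May 30, 2023

Raw-material inspection is signed off: Dec 21, 2022.
Blending begins: Dec 21, 2022 + 6 weeks = Feb 1, 2023.
Granulation is complete: Feb 1, 2023 + 3 weeks = Feb 22, 2023.
Tablet compression finishes: Feb 22, 2023 + 7 days = Mar 1, 2023.
Coating is applied: Mar 1, 2023 + 44 days = Apr 14, 2023.
QA release testing starts: Apr 14, 2023 + 39 days = May 23, 2023.
The batch is released: May 23, 2023 + 1 week = May 30, 2023.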